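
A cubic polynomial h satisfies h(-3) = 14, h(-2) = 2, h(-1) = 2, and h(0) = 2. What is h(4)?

Using the Lagrange interpolation formula with nodes -3, -2, -1, 0:
  L_0(u) = (u + 2)(u + 1)u / -6
  L_1(u) = (u + 3)(u + 1)u / 2
  L_2(u) = (u + 3)(u + 2)u / -2
  L_3(u) = (u + 3)(u + 2)(u + 1) / 6
Then h(u) = 14·L_0(u) + 2·L_1(u) + 2·L_2(u) + 2·L_3(u).
Expanding and collecting terms gives h(u) = -2u^3 - 6u^2 - 4u + 2.
Evaluating at u = 4: h(4) = -238.

-238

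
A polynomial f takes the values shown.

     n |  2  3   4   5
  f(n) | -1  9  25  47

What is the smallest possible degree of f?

Forward differences of the values at n = 2, 3, 4, 5:
  f  : -1  9  25  47
  Δ  : 10  16  22
  Δ^2: 6  6
  Δ^3: 0
The second differences are constant (6) and nonzero, while all higher differences vanish, so the minimal degree is 2.

2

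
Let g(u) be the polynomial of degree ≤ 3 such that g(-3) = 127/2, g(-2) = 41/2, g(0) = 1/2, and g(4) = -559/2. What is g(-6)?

1081/2

Using the Lagrange interpolation formula with nodes -3, -2, 0, 4:
  L_0(u) = (u + 2)u(u - 4) / -21
  L_1(u) = (u + 3)u(u - 4) / 12
  L_2(u) = (u + 3)(u + 2)(u - 4) / -24
  L_3(u) = (u + 3)(u + 2)u / 168
Then g(u) = 127/2·L_0(u) + 41/2·L_1(u) + 1/2·L_2(u) - 559/2·L_3(u).
Expanding and collecting terms gives g(u) = -3u^3 - 4u^2 - 6u + 1/2.
Evaluating at u = -6: g(-6) = 1081/2.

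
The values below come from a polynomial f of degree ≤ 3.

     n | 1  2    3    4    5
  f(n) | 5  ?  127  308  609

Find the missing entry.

36

The 4 known points determine the degree-3 polynomial uniquely.
Write f(n) = an^3 + bn^2 + cn + d. Substituting each data point gives a linear system:
  a + b + c + d = 5
  27a + 9b + 3c + d = 127
  64a + 16b + 4c + d = 308
  125a + 25b + 5c + d = 609
Solving the system yields a = 5, b = 0, c = -4, d = 4.
So f(n) = 5n³ - 4n + 4.
Then f(2) = 36.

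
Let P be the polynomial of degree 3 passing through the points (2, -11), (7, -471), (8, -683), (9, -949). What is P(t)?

P(t) = -t^3 - 3t^2 + 2t + 5

Using the Lagrange interpolation formula with nodes 2, 7, 8, 9:
  L_0(t) = (t - 7)(t - 8)(t - 9) / -210
  L_1(t) = (t - 2)(t - 8)(t - 9) / 10
  L_2(t) = (t - 2)(t - 7)(t - 9) / -6
  L_3(t) = (t - 2)(t - 7)(t - 8) / 14
Then P(t) = -11·L_0(t) - 471·L_1(t) - 683·L_2(t) - 949·L_3(t).
Expanding and collecting terms gives P(t) = -t³ - 3t² + 2t + 5.
Check: P(9) = -949. ✓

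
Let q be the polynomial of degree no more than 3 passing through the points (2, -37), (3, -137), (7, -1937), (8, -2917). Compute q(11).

Using the Lagrange interpolation formula with nodes 2, 3, 7, 8:
  L_0(n) = (n - 3)(n - 7)(n - 8) / -30
  L_1(n) = (n - 2)(n - 7)(n - 8) / 20
  L_2(n) = (n - 2)(n - 3)(n - 8) / -20
  L_3(n) = (n - 2)(n - 3)(n - 7) / 30
Then q(n) = -37·L_0(n) - 137·L_1(n) - 1937·L_2(n) - 2917·L_3(n).
Expanding and collecting terms gives q(n) = -6n³ + 2n² + 4n - 5.
Evaluating at n = 11: q(11) = -7705.

-7705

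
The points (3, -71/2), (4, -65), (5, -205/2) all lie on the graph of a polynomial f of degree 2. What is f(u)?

f(u) = -4u^2 - (3/2)u + 5

Using the Lagrange interpolation formula with nodes 3, 4, 5:
  L_0(u) = (u - 4)(u - 5) / 2
  L_1(u) = (u - 3)(u - 5) / -1
  L_2(u) = (u - 3)(u - 4) / 2
Then f(u) = -71/2·L_0(u) - 65·L_1(u) - 205/2·L_2(u).
Expanding and collecting terms gives f(u) = -4u^2 - (3/2)u + 5.
Check: f(3) = -71/2. ✓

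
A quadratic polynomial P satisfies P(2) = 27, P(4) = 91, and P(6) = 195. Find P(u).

P(u) = 5u^2 + 2u + 3

Write P(u) = au^2 + bu + c. Substituting each data point gives a linear system:
  4a + 2b + c = 27
  16a + 4b + c = 91
  36a + 6b + c = 195
Solving the system yields a = 5, b = 2, c = 3.
So P(u) = 5u² + 2u + 3.
Check: P(2) = 27. ✓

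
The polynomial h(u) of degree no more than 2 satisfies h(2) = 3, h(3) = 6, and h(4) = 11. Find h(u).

Using the Lagrange interpolation formula with nodes 2, 3, 4:
  L_0(u) = (u - 3)(u - 4) / 2
  L_1(u) = (u - 2)(u - 4) / -1
  L_2(u) = (u - 2)(u - 3) / 2
Then h(u) = 3·L_0(u) + 6·L_1(u) + 11·L_2(u).
Expanding and collecting terms gives h(u) = u^2 - 2u + 3.
Check: h(3) = 6. ✓

h(u) = u^2 - 2u + 3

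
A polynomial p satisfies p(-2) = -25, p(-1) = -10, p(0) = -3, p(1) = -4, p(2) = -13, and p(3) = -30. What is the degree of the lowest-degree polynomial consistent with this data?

Forward differences of the values at u = -2, -1, 0, 1, 2, 3:
  p  : -25  -10  -3  -4  -13  -30
  Δ  : 15  7  -1  -9  -17
  Δ^2: -8  -8  -8  -8
  Δ^3: 0  0  0
  Δ^4: 0  0
  Δ^5: 0
The second differences are constant (-8) and nonzero, while all higher differences vanish, so the minimal degree is 2.

2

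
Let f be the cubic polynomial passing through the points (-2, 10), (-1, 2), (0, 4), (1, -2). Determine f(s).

f(s) = -3s^3 - 4s^2 + s + 4

Using the Lagrange interpolation formula with nodes -2, -1, 0, 1:
  L_0(s) = (s + 1)s(s - 1) / -6
  L_1(s) = (s + 2)s(s - 1) / 2
  L_2(s) = (s + 2)(s + 1)(s - 1) / -2
  L_3(s) = (s + 2)(s + 1)s / 6
Then f(s) = 10·L_0(s) + 2·L_1(s) + 4·L_2(s) - 2·L_3(s).
Expanding and collecting terms gives f(s) = -3s^3 - 4s^2 + s + 4.
Check: f(-1) = 2. ✓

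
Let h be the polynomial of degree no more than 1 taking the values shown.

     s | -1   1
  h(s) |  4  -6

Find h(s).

Write h(s) = as + b. Substituting each data point gives a linear system:
  -a + b = 4
  a + b = -6
Solving the system yields a = -5, b = -1.
So h(s) = -5s - 1.
Check: h(-1) = 4. ✓

h(s) = -5s - 1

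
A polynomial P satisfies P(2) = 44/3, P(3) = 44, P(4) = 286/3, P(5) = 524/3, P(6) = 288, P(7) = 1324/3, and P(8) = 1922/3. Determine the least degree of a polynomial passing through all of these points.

Forward differences of the values at x = 2, 3, 4, 5, 6, 7, 8:
  P  : 44/3  44  286/3  524/3  288  1324/3  1922/3
  Δ  : 88/3  154/3  238/3  340/3  460/3  598/3
  Δ^2: 22  28  34  40  46
  Δ^3: 6  6  6  6
  Δ^4: 0  0  0
  Δ^5: 0  0
  Δ^6: 0
The third differences are constant (6) and nonzero, while all higher differences vanish, so the minimal degree is 3.

3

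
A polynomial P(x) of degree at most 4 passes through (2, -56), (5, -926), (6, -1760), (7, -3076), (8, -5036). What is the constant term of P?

Write P(x) = ax^4 + bx^3 + cx^2 + dx + e. Substituting each data point gives a linear system:
  16a + 8b + 4c + 2d + e = -56
  625a + 125b + 25c + 5d + e = -926
  1296a + 216b + 36c + 6d + e = -1760
  2401a + 343b + 49c + 7d + e = -3076
  4096a + 512b + 64c + 8d + e = -5036
Solving the system yields a = -1, b = -1, c = -6, d = -6, e = 4.
So P(x) = -x⁴ - x³ - 6x² - 6x + 4.
The constant term is 4.

4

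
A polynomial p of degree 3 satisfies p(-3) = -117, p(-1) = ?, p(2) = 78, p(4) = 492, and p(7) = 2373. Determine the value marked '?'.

-3

The 4 known points determine the degree-3 polynomial uniquely.
Write p(s) = as^3 + bs^2 + cs + d. Substituting each data point gives a linear system:
  -27a + 9b - 3c + d = -117
  8a + 4b + 2c + d = 78
  64a + 16b + 4c + d = 492
  343a + 49b + 7c + d = 2373
Solving the system yields a = 6, b = 6, c = 3, d = 0.
So p(s) = 6s^3 + 6s^2 + 3s.
Then p(-1) = -3.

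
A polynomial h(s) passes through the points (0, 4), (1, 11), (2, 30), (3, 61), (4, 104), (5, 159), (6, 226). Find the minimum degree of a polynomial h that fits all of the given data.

2

Forward differences of the values at s = 0, 1, 2, 3, 4, 5, 6:
  h  : 4  11  30  61  104  159  226
  Δ  : 7  19  31  43  55  67
  Δ^2: 12  12  12  12  12
  Δ^3: 0  0  0  0
  Δ^4: 0  0  0
  Δ^5: 0  0
  Δ^6: 0
The second differences are constant (12) and nonzero, while all higher differences vanish, so the minimal degree is 2.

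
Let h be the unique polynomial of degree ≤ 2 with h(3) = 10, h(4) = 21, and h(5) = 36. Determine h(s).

Write h(s) = as^2 + bs + c. Substituting each data point gives a linear system:
  9a + 3b + c = 10
  16a + 4b + c = 21
  25a + 5b + c = 36
Solving the system yields a = 2, b = -3, c = 1.
So h(s) = 2s^2 - 3s + 1.
Check: h(3) = 10. ✓

h(s) = 2s^2 - 3s + 1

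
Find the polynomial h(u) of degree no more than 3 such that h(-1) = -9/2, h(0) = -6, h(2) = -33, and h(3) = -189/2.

h(u) = -3u^3 - u^2 + (1/2)u - 6

Write h(u) = au^3 + bu^2 + cu + d. Substituting each data point gives a linear system:
  -a + b - c + d = -9/2
  d = -6
  8a + 4b + 2c + d = -33
  27a + 9b + 3c + d = -189/2
Solving the system yields a = -3, b = -1, c = 1/2, d = -6.
So h(u) = -3u^3 - u^2 + (1/2)u - 6.
Check: h(3) = -189/2. ✓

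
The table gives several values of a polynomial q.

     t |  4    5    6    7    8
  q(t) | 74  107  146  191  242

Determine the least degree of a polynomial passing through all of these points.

2

Forward differences of the values at t = 4, 5, 6, 7, 8:
  q  : 74  107  146  191  242
  Δ  : 33  39  45  51
  Δ^2: 6  6  6
  Δ^3: 0  0
  Δ^4: 0
The second differences are constant (6) and nonzero, while all higher differences vanish, so the minimal degree is 2.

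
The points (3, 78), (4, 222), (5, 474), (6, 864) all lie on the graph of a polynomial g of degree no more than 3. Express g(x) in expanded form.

Write g(x) = ax^3 + bx^2 + cx + d. Substituting each data point gives a linear system:
  27a + 9b + 3c + d = 78
  64a + 16b + 4c + d = 222
  125a + 25b + 5c + d = 474
  216a + 36b + 6c + d = 864
Solving the system yields a = 5, b = -6, c = 1, d = -6.
So g(x) = 5x^3 - 6x^2 + x - 6.
Check: g(3) = 78. ✓

g(x) = 5x^3 - 6x^2 + x - 6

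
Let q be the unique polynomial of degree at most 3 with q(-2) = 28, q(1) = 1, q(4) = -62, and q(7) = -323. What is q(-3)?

57

Write q(x) = ax^3 + bx^2 + cx + d. Substituting each data point gives a linear system:
  -8a + 4b - 2c + d = 28
  a + b + c + d = 1
  64a + 16b + 4c + d = -62
  343a + 49b + 7c + d = -323
Solving the system yields a = -1, b = 1, c = -5, d = 6.
So q(x) = -x^3 + x^2 - 5x + 6.
Then q(-3) = 57.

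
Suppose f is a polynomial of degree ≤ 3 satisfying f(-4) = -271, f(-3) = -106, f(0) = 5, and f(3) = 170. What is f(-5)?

Write f(t) = at^3 + bt^2 + ct + d. Substituting each data point gives a linear system:
  -64a + 16b - 4c + d = -271
  -27a + 9b - 3c + d = -106
  d = 5
  27a + 9b + 3c + d = 170
Solving the system yields a = 5, b = 3, c = 1, d = 5.
So f(t) = 5t^3 + 3t^2 + t + 5.
Then f(-5) = -550.

-550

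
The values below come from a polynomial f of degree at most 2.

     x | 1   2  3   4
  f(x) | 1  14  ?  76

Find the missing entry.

39

On equispaced nodes a degree-2 polynomial has vanishing third forward difference, so
  - f(1) + 3·f(2) - 3·f(3) + f(4) = 0.
Substituting the known values and solving for f(3):
  -3·f(3) = -117
  f(3) = 39.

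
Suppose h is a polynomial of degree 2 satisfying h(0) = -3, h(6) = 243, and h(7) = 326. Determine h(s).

Write h(s) = as^2 + bs + c. Substituting each data point gives a linear system:
  c = -3
  36a + 6b + c = 243
  49a + 7b + c = 326
Solving the system yields a = 6, b = 5, c = -3.
So h(s) = 6s^2 + 5s - 3.
Check: h(6) = 243. ✓

h(s) = 6s^2 + 5s - 3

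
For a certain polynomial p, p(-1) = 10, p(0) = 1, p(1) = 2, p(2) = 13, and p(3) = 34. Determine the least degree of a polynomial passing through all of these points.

2

Forward differences of the values at u = -1, 0, 1, 2, 3:
  p  : 10  1  2  13  34
  Δ  : -9  1  11  21
  Δ^2: 10  10  10
  Δ^3: 0  0
  Δ^4: 0
The second differences are constant (10) and nonzero, while all higher differences vanish, so the minimal degree is 2.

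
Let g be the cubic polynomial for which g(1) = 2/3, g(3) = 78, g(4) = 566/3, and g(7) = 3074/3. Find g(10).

8984/3

Using the Lagrange interpolation formula with nodes 1, 3, 4, 7:
  L_0(s) = (s - 3)(s - 4)(s - 7) / -36
  L_1(s) = (s - 1)(s - 4)(s - 7) / 8
  L_2(s) = (s - 1)(s - 3)(s - 7) / -9
  L_3(s) = (s - 1)(s - 3)(s - 4) / 72
Then g(s) = 2/3·L_0(s) + 78·L_1(s) + 566/3·L_2(s) + 3074/3·L_3(s).
Expanding and collecting terms gives g(s) = 3s^3 - (1/3)s - 2.
Evaluating at s = 10: g(10) = 8984/3.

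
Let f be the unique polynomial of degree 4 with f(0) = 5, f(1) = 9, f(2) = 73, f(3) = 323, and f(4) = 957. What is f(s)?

Write f(s) = as^4 + bs^3 + cs^2 + ds + e. Substituting each data point gives a linear system:
  e = 5
  a + b + c + d + e = 9
  16a + 8b + 4c + 2d + e = 73
  81a + 27b + 9c + 3d + e = 323
  256a + 64b + 16c + 4d + e = 957
Solving the system yields a = 3, b = 3, c = 0, d = -2, e = 5.
So f(s) = 3s⁴ + 3s³ - 2s + 5.
Check: f(1) = 9. ✓

f(s) = 3s^4 + 3s^3 - 2s + 5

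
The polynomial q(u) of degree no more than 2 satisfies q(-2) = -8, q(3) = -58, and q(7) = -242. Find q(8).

Using the Lagrange interpolation formula with nodes -2, 3, 7:
  L_0(u) = (u - 3)(u - 7) / 45
  L_1(u) = (u + 2)(u - 7) / -20
  L_2(u) = (u + 2)(u - 3) / 36
Then q(u) = -8·L_0(u) - 58·L_1(u) - 242·L_2(u).
Expanding and collecting terms gives q(u) = -4u² - 6u - 4.
Evaluating at u = 8: q(8) = -308.

-308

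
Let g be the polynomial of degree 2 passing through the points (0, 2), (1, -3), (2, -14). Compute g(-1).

Forward differences of the values at s = 0, 1, 2:
  g  : 2  -3  -14
  Δ  : -5  -11
  Δ^2: -6
The second differences are constant, confirming degree 2.
Interpolating (Newton forward form) and evaluating at s = -1 gives g(-1) = 1.

1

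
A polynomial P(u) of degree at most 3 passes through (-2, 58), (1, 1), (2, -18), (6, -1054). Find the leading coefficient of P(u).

Write P(u) = au^3 + bu^2 + cu + d. Substituting each data point gives a linear system:
  -8a + 4b - 2c + d = 58
  a + b + c + d = 1
  8a + 4b + 2c + d = -18
  216a + 36b + 6c + d = -1054
Solving the system yields a = -6, b = 6, c = 5, d = -4.
So P(u) = -6u³ + 6u² + 5u - 4.
The leading coefficient is -6.

-6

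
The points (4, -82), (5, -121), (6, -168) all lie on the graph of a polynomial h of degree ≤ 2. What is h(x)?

Write h(x) = ax^2 + bx + c. Substituting each data point gives a linear system:
  16a + 4b + c = -82
  25a + 5b + c = -121
  36a + 6b + c = -168
Solving the system yields a = -4, b = -3, c = -6.
So h(x) = -4x² - 3x - 6.
Check: h(6) = -168. ✓

h(x) = -4x^2 - 3x - 6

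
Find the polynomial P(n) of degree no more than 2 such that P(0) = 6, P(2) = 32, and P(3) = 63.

P(n) = 6n^2 + n + 6

Write P(n) = an^2 + bn + c. Substituting each data point gives a linear system:
  c = 6
  4a + 2b + c = 32
  9a + 3b + c = 63
Solving the system yields a = 6, b = 1, c = 6.
So P(n) = 6n^2 + n + 6.
Check: P(3) = 63. ✓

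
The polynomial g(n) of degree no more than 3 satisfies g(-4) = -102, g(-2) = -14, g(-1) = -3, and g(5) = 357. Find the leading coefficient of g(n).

Write g(n) = an^3 + bn^2 + cn + d. Substituting each data point gives a linear system:
  -64a + 16b - 4c + d = -102
  -8a + 4b - 2c + d = -14
  -a + b - c + d = -3
  125a + 25b + 5c + d = 357
Solving the system yields a = 2, b = 3, c = 6, d = 2.
So g(n) = 2n³ + 3n² + 6n + 2.
The leading coefficient is 2.

2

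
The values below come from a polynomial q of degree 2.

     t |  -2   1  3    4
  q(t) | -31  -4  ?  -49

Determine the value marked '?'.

-26

The 3 known points determine the degree-2 polynomial uniquely.
Write q(t) = at^2 + bt + c. Substituting each data point gives a linear system:
  4a - 2b + c = -31
  a + b + c = -4
  16a + 4b + c = -49
Solving the system yields a = -4, b = 5, c = -5.
So q(t) = -4t^2 + 5t - 5.
Then q(3) = -26.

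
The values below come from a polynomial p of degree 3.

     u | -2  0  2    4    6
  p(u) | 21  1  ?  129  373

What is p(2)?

On equispaced nodes a degree-3 polynomial has vanishing fourth forward difference, so
  p(-2) - 4·p(0) + 6·p(2) - 4·p(4) + p(6) = 0.
Substituting the known values and solving for p(2):
  6·p(2) = 126
  p(2) = 21.

21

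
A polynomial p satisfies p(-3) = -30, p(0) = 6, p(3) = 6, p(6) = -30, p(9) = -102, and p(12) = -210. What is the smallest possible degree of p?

2

Forward differences of the values at s = -3, 0, 3, 6, 9, 12:
  p  : -30  6  6  -30  -102  -210
  Δ  : 36  0  -36  -72  -108
  Δ^2: -36  -36  -36  -36
  Δ^3: 0  0  0
  Δ^4: 0  0
  Δ^5: 0
The second differences are constant (-36) and nonzero, while all higher differences vanish, so the minimal degree is 2.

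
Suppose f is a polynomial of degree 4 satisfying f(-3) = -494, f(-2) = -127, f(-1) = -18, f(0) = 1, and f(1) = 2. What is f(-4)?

Forward differences of the values at x = -3, -2, -1, 0, 1:
  f  : -494  -127  -18  1  2
  Δ  : 367  109  19  1
  Δ^2: -258  -90  -18
  Δ^3: 168  72
  Δ^4: -96
The fourth differences are constant, confirming degree 4.
Interpolating (Newton forward form) and evaluating at x = -4 gives f(-4) = -1383.

-1383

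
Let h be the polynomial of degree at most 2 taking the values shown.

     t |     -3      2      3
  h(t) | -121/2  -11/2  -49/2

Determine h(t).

Write h(t) = at^2 + bt + c. Substituting each data point gives a linear system:
  9a - 3b + c = -121/2
  4a + 2b + c = -11/2
  9a + 3b + c = -49/2
Solving the system yields a = -5, b = 6, c = 5/2.
So h(t) = -5t² + 6t + 5/2.
Check: h(2) = -11/2. ✓

h(t) = -5t^2 + 6t + 5/2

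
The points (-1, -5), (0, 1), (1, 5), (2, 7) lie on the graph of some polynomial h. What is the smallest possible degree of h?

2

Forward differences of the values at t = -1, 0, 1, 2:
  h  : -5  1  5  7
  Δ  : 6  4  2
  Δ^2: -2  -2
  Δ^3: 0
The second differences are constant (-2) and nonzero, while all higher differences vanish, so the minimal degree is 2.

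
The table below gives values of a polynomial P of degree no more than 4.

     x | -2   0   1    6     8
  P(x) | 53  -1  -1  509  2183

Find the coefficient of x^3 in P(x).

Write P(x) = ax^4 + bx^3 + cx^2 + dx + e. Substituting each data point gives a linear system:
  16a - 8b + 4c - 2d + e = 53
  e = -1
  a + b + c + d + e = -1
  1296a + 216b + 36c + 6d + e = 509
  4096a + 512b + 64c + 8d + e = 2183
Solving the system yields a = 1, b = -4, c = 2, d = 1, e = -1.
So P(x) = x^4 - 4x^3 + 2x^2 + x - 1.
The coefficient of x^3 is -4.

-4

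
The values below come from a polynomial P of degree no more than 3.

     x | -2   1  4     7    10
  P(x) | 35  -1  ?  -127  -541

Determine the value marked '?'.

-1

The 4 known points determine the degree-3 polynomial uniquely.
Write P(x) = ax^3 + bx^2 + cx + d. Substituting each data point gives a linear system:
  -8a + 4b - 2c + d = 35
  a + b + c + d = -1
  343a + 49b + 7c + d = -127
  1000a + 100b + 10c + d = -541
Solving the system yields a = -1, b = 5, c = -4, d = -1.
So P(x) = -x^3 + 5x^2 - 4x - 1.
Then P(4) = -1.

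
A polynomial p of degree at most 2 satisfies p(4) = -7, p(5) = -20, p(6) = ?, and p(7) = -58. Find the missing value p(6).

-37

On equispaced nodes a degree-2 polynomial has vanishing third forward difference, so
  - p(4) + 3·p(5) - 3·p(6) + p(7) = 0.
Substituting the known values and solving for p(6):
  -3·p(6) = 111
  p(6) = -37.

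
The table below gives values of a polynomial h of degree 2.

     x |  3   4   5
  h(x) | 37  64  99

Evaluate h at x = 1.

Write h(x) = ax^2 + bx + c. Substituting each data point gives a linear system:
  9a + 3b + c = 37
  16a + 4b + c = 64
  25a + 5b + c = 99
Solving the system yields a = 4, b = -1, c = 4.
So h(x) = 4x² - x + 4.
Then h(1) = 7.

7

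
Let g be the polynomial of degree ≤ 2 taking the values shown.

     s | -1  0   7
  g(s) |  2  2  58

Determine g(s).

g(s) = s^2 + s + 2

Using the Lagrange interpolation formula with nodes -1, 0, 7:
  L_0(s) = s(s - 7) / 8
  L_1(s) = (s + 1)(s - 7) / -7
  L_2(s) = (s + 1)s / 56
Then g(s) = 2·L_0(s) + 2·L_1(s) + 58·L_2(s).
Expanding and collecting terms gives g(s) = s^2 + s + 2.
Check: g(-1) = 2. ✓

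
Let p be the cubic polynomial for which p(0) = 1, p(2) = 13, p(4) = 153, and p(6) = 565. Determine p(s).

p(s) = 3s^3 - 2s^2 - 2s + 1

Using the Lagrange interpolation formula with nodes 0, 2, 4, 6:
  L_0(s) = (s - 2)(s - 4)(s - 6) / -48
  L_1(s) = s(s - 4)(s - 6) / 16
  L_2(s) = s(s - 2)(s - 6) / -16
  L_3(s) = s(s - 2)(s - 4) / 48
Then p(s) = 1·L_0(s) + 13·L_1(s) + 153·L_2(s) + 565·L_3(s).
Expanding and collecting terms gives p(s) = 3s^3 - 2s^2 - 2s + 1.
Check: p(6) = 565. ✓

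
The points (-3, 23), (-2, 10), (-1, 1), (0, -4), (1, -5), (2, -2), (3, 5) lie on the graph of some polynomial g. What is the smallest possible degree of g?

2

Forward differences of the values at u = -3, -2, -1, 0, 1, 2, 3:
  g  : 23  10  1  -4  -5  -2  5
  Δ  : -13  -9  -5  -1  3  7
  Δ^2: 4  4  4  4  4
  Δ^3: 0  0  0  0
  Δ^4: 0  0  0
  Δ^5: 0  0
  Δ^6: 0
The second differences are constant (4) and nonzero, while all higher differences vanish, so the minimal degree is 2.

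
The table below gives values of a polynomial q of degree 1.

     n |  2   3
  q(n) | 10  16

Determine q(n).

Write q(n) = an + b. Substituting each data point gives a linear system:
  2a + b = 10
  3a + b = 16
Solving the system yields a = 6, b = -2.
So q(n) = 6n - 2.
Check: q(3) = 16. ✓

q(n) = 6n - 2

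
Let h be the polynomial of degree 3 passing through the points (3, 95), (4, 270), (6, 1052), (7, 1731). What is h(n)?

h(n) = 6n^3 - 6n^2 - 5n + 2

Write h(n) = an^3 + bn^2 + cn + d. Substituting each data point gives a linear system:
  27a + 9b + 3c + d = 95
  64a + 16b + 4c + d = 270
  216a + 36b + 6c + d = 1052
  343a + 49b + 7c + d = 1731
Solving the system yields a = 6, b = -6, c = -5, d = 2.
So h(n) = 6n^3 - 6n^2 - 5n + 2.
Check: h(6) = 1052. ✓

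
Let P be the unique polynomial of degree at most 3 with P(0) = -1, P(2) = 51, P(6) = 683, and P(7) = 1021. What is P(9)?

1997

Using the Lagrange interpolation formula with nodes 0, 2, 6, 7:
  L_0(u) = (u - 2)(u - 6)(u - 7) / -84
  L_1(u) = u(u - 6)(u - 7) / 40
  L_2(u) = u(u - 2)(u - 7) / -24
  L_3(u) = u(u - 2)(u - 6) / 35
Then P(u) = -1·L_0(u) + 51·L_1(u) + 683·L_2(u) + 1021·L_3(u).
Expanding and collecting terms gives P(u) = 2u³ + 6u² + 6u - 1.
Evaluating at u = 9: P(9) = 1997.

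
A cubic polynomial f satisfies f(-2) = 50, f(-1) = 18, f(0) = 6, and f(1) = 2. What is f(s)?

Using the Lagrange interpolation formula with nodes -2, -1, 0, 1:
  L_0(s) = (s + 1)s(s - 1) / -6
  L_1(s) = (s + 2)s(s - 1) / 2
  L_2(s) = (s + 2)(s + 1)(s - 1) / -2
  L_3(s) = (s + 2)(s + 1)s / 6
Then f(s) = 50·L_0(s) + 18·L_1(s) + 6·L_2(s) + 2·L_3(s).
Expanding and collecting terms gives f(s) = -2s^3 + 4s^2 - 6s + 6.
Check: f(-2) = 50. ✓

f(s) = -2s^3 + 4s^2 - 6s + 6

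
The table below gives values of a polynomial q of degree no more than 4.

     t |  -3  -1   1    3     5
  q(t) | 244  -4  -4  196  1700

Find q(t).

q(t) = 3t^4 - t^3 - 2t^2 + t - 5

Write q(t) = at^4 + bt^3 + ct^2 + dt + e. Substituting each data point gives a linear system:
  81a - 27b + 9c - 3d + e = 244
  a - b + c - d + e = -4
  a + b + c + d + e = -4
  81a + 27b + 9c + 3d + e = 196
  625a + 125b + 25c + 5d + e = 1700
Solving the system yields a = 3, b = -1, c = -2, d = 1, e = -5.
So q(t) = 3t⁴ - t³ - 2t² + t - 5.
Check: q(1) = -4. ✓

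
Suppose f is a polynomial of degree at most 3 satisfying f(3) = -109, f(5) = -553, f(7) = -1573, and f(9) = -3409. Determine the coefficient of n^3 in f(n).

Write f(n) = an^3 + bn^2 + cn + d. Substituting each data point gives a linear system:
  27a + 9b + 3c + d = -109
  125a + 25b + 5c + d = -553
  343a + 49b + 7c + d = -1573
  729a + 81b + 9c + d = -3409
Solving the system yields a = -5, b = 3, c = -1, d = 2.
So f(n) = -5n^3 + 3n^2 - n + 2.
The leading coefficient is -5.

-5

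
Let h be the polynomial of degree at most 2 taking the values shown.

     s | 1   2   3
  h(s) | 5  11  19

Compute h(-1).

Forward differences of the values at s = 1, 2, 3:
  h  : 5  11  19
  Δ  : 6  8
  Δ^2: 2
The second differences are constant, confirming degree 2.
Interpolating (Newton forward form) and evaluating at s = -1 gives h(-1) = -1.

-1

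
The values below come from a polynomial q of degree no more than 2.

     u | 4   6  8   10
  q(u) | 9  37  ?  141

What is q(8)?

81

On equispaced nodes a degree-2 polynomial has vanishing third forward difference, so
  - q(4) + 3·q(6) - 3·q(8) + q(10) = 0.
Substituting the known values and solving for q(8):
  -3·q(8) = -243
  q(8) = 81.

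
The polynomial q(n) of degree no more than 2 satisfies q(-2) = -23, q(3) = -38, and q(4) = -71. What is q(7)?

Using the Lagrange interpolation formula with nodes -2, 3, 4:
  L_0(n) = (n - 3)(n - 4) / 30
  L_1(n) = (n + 2)(n - 4) / -5
  L_2(n) = (n + 2)(n - 3) / 6
Then q(n) = -23·L_0(n) - 38·L_1(n) - 71·L_2(n).
Expanding and collecting terms gives q(n) = -5n² + 2n + 1.
Evaluating at n = 7: q(7) = -230.

-230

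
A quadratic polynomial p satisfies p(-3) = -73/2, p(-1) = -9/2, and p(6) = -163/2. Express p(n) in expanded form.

p(n) = -3n^2 + 4n + 5/2

Write p(n) = an^2 + bn + c. Substituting each data point gives a linear system:
  9a - 3b + c = -73/2
  a - b + c = -9/2
  36a + 6b + c = -163/2
Solving the system yields a = -3, b = 4, c = 5/2.
So p(n) = -3n^2 + 4n + 5/2.
Check: p(6) = -163/2. ✓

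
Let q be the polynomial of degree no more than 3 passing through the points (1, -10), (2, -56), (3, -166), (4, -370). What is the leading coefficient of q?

-5

Write q(u) = au^3 + bu^2 + cu + d. Substituting each data point gives a linear system:
  a + b + c + d = -10
  8a + 4b + 2c + d = -56
  27a + 9b + 3c + d = -166
  64a + 16b + 4c + d = -370
Solving the system yields a = -5, b = -2, c = -5, d = 2.
So q(u) = -5u³ - 2u² - 5u + 2.
The leading coefficient is -5.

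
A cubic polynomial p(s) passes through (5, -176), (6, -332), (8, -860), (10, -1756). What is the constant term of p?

4

Write p(s) = as^3 + bs^2 + cs + d. Substituting each data point gives a linear system:
  125a + 25b + 5c + d = -176
  216a + 36b + 6c + d = -332
  512a + 64b + 8c + d = -860
  1000a + 100b + 10c + d = -1756
Solving the system yields a = -2, b = 2, c = 4, d = 4.
So p(s) = -2s³ + 2s² + 4s + 4.
The constant term is 4.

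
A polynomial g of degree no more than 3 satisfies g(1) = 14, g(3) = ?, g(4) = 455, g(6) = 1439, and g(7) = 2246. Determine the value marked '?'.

The 4 known points determine the degree-3 polynomial uniquely.
Write g(u) = au^3 + bu^2 + cu + d. Substituting each data point gives a linear system:
  a + b + c + d = 14
  64a + 16b + 4c + d = 455
  216a + 36b + 6c + d = 1439
  343a + 49b + 7c + d = 2246
Solving the system yields a = 6, b = 3, c = 6, d = -1.
So g(u) = 6u^3 + 3u^2 + 6u - 1.
Then g(3) = 206.

206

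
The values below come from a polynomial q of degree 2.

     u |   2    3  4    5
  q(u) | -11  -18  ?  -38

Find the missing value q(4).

-27

On equispaced nodes a degree-2 polynomial has vanishing third forward difference, so
  - q(2) + 3·q(3) - 3·q(4) + q(5) = 0.
Substituting the known values and solving for q(4):
  -3·q(4) = 81
  q(4) = -27.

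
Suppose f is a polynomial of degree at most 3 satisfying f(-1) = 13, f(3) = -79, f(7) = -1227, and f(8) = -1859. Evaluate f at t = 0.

5

Using the Lagrange interpolation formula with nodes -1, 3, 7, 8:
  L_0(t) = (t - 3)(t - 7)(t - 8) / -288
  L_1(t) = (t + 1)(t - 7)(t - 8) / 80
  L_2(t) = (t + 1)(t - 3)(t - 8) / -32
  L_3(t) = (t + 1)(t - 3)(t - 7) / 45
Then f(t) = 13·L_0(t) - 79·L_1(t) - 1227·L_2(t) - 1859·L_3(t).
Expanding and collecting terms gives f(t) = -4t^3 + 3t^2 - t + 5.
Evaluating at t = 0: f(0) = 5.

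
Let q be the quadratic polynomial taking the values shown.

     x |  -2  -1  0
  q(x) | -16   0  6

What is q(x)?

q(x) = -5x^2 + x + 6

Using the Lagrange interpolation formula with nodes -2, -1, 0:
  L_0(x) = (x + 1)x / 2
  L_1(x) = (x + 2)x / -1
  L_2(x) = (x + 2)(x + 1) / 2
Then q(x) = -16·L_0(x) + 0·L_1(x) + 6·L_2(x).
Expanding and collecting terms gives q(x) = -5x² + x + 6.
Check: q(-1) = 0. ✓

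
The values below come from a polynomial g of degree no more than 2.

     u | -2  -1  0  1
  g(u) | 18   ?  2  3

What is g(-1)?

The 3 known points determine the degree-2 polynomial uniquely.
Write g(u) = au^2 + bu + c. Substituting each data point gives a linear system:
  4a - 2b + c = 18
  c = 2
  a + b + c = 3
Solving the system yields a = 3, b = -2, c = 2.
So g(u) = 3u^2 - 2u + 2.
Then g(-1) = 7.

7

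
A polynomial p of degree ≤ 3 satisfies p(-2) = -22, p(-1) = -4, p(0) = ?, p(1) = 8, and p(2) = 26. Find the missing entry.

2

On equispaced nodes a degree-3 polynomial has vanishing fourth forward difference, so
  p(-2) - 4·p(-1) + 6·p(0) - 4·p(1) + p(2) = 0.
Substituting the known values and solving for p(0):
  6·p(0) = 12
  p(0) = 2.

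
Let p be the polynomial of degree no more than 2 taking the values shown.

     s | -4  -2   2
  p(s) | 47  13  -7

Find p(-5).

70

Using the Lagrange interpolation formula with nodes -4, -2, 2:
  L_0(s) = (s + 2)(s - 2) / 12
  L_1(s) = (s + 4)(s - 2) / -8
  L_2(s) = (s + 4)(s + 2) / 24
Then p(s) = 47·L_0(s) + 13·L_1(s) - 7·L_2(s).
Expanding and collecting terms gives p(s) = 2s^2 - 5s - 5.
Evaluating at s = -5: p(-5) = 70.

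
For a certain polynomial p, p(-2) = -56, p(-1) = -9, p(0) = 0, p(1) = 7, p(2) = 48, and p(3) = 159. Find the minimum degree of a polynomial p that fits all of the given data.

3

Forward differences of the values at n = -2, -1, 0, 1, 2, 3:
  p  : -56  -9  0  7  48  159
  Δ  : 47  9  7  41  111
  Δ^2: -38  -2  34  70
  Δ^3: 36  36  36
  Δ^4: 0  0
  Δ^5: 0
The third differences are constant (36) and nonzero, while all higher differences vanish, so the minimal degree is 3.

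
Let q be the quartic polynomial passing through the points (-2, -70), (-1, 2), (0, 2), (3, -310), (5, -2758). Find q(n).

q(n) = -5n^4 + 2n^3 + 5n^2 - 2n + 2

Write q(n) = an^4 + bn^3 + cn^2 + dn + e. Substituting each data point gives a linear system:
  16a - 8b + 4c - 2d + e = -70
  a - b + c - d + e = 2
  e = 2
  81a + 27b + 9c + 3d + e = -310
  625a + 125b + 25c + 5d + e = -2758
Solving the system yields a = -5, b = 2, c = 5, d = -2, e = 2.
So q(n) = -5n^4 + 2n^3 + 5n^2 - 2n + 2.
Check: q(3) = -310. ✓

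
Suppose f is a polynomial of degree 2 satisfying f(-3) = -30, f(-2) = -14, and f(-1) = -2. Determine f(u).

f(u) = -2u^2 + 6u + 6

Write f(u) = au^2 + bu + c. Substituting each data point gives a linear system:
  9a - 3b + c = -30
  4a - 2b + c = -14
  a - b + c = -2
Solving the system yields a = -2, b = 6, c = 6.
So f(u) = -2u^2 + 6u + 6.
Check: f(-3) = -30. ✓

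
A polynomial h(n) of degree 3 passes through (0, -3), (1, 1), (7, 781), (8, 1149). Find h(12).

Using the Lagrange interpolation formula with nodes 0, 1, 7, 8:
  L_0(n) = (n - 1)(n - 7)(n - 8) / -56
  L_1(n) = n(n - 7)(n - 8) / 42
  L_2(n) = n(n - 1)(n - 8) / -42
  L_3(n) = n(n - 1)(n - 7) / 56
Then h(n) = -3·L_0(n) + 1·L_1(n) + 781·L_2(n) + 1149·L_3(n).
Expanding and collecting terms gives h(n) = 2n^3 + 2n^2 - 3.
Evaluating at n = 12: h(12) = 3741.

3741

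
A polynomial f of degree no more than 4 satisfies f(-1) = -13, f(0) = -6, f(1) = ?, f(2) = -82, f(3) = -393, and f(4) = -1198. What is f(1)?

The 5 known points determine the degree-4 polynomial uniquely.
Write f(x) = ax^4 + bx^3 + cx^2 + dx + e. Substituting each data point gives a linear system:
  a - b + c - d + e = -13
  e = -6
  16a + 8b + 4c + 2d + e = -82
  81a + 27b + 9c + 3d + e = -393
  256a + 64b + 16c + 4d + e = -1198
Solving the system yields a = -4, b = -3, c = 0, d = 6, e = -6.
So f(x) = -4x^4 - 3x^3 + 6x - 6.
Then f(1) = -7.

-7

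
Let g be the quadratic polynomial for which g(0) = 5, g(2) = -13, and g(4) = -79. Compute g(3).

Using the Lagrange interpolation formula with nodes 0, 2, 4:
  L_0(s) = (s - 2)(s - 4) / 8
  L_1(s) = s(s - 4) / -4
  L_2(s) = s(s - 2) / 8
Then g(s) = 5·L_0(s) - 13·L_1(s) - 79·L_2(s).
Expanding and collecting terms gives g(s) = -6s^2 + 3s + 5.
Evaluating at s = 3: g(3) = -40.

-40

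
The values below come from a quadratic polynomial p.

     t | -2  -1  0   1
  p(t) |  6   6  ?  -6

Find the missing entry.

2

On equispaced nodes a degree-2 polynomial has vanishing third forward difference, so
  - p(-2) + 3·p(-1) - 3·p(0) + p(1) = 0.
Substituting the known values and solving for p(0):
  -3·p(0) = -6
  p(0) = 2.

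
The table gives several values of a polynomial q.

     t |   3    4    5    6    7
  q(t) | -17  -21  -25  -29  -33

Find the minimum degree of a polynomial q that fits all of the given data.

1

Forward differences of the values at t = 3, 4, 5, 6, 7:
  q  : -17  -21  -25  -29  -33
  Δ  : -4  -4  -4  -4
  Δ^2: 0  0  0
  Δ^3: 0  0
  Δ^4: 0
The first differences are constant (-4) and nonzero, while all higher differences vanish, so the minimal degree is 1.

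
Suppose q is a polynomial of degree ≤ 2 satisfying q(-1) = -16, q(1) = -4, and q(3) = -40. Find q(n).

q(n) = -6n^2 + 6n - 4

Write q(n) = an^2 + bn + c. Substituting each data point gives a linear system:
  a - b + c = -16
  a + b + c = -4
  9a + 3b + c = -40
Solving the system yields a = -6, b = 6, c = -4.
So q(n) = -6n^2 + 6n - 4.
Check: q(3) = -40. ✓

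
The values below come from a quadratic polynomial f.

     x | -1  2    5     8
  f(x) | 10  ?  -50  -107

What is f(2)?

On equispaced nodes a degree-2 polynomial has vanishing third forward difference, so
  - f(-1) + 3·f(2) - 3·f(5) + f(8) = 0.
Substituting the known values and solving for f(2):
  3·f(2) = -33
  f(2) = -11.

-11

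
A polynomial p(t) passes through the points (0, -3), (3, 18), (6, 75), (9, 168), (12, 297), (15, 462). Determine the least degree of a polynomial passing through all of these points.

2

Forward differences of the values at t = 0, 3, 6, 9, 12, 15:
  p  : -3  18  75  168  297  462
  Δ  : 21  57  93  129  165
  Δ^2: 36  36  36  36
  Δ^3: 0  0  0
  Δ^4: 0  0
  Δ^5: 0
The second differences are constant (36) and nonzero, while all higher differences vanish, so the minimal degree is 2.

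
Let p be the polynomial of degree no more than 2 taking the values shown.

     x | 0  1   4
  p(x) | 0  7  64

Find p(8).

Write p(x) = ax^2 + bx + c. Substituting each data point gives a linear system:
  c = 0
  a + b + c = 7
  16a + 4b + c = 64
Solving the system yields a = 3, b = 4, c = 0.
So p(x) = 3x² + 4x.
Then p(8) = 224.

224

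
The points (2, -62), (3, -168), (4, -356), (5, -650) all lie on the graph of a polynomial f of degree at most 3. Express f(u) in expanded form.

f(u) = -4u^3 - 5u^2 - 5u

Using the Lagrange interpolation formula with nodes 2, 3, 4, 5:
  L_0(u) = (u - 3)(u - 4)(u - 5) / -6
  L_1(u) = (u - 2)(u - 4)(u - 5) / 2
  L_2(u) = (u - 2)(u - 3)(u - 5) / -2
  L_3(u) = (u - 2)(u - 3)(u - 4) / 6
Then f(u) = -62·L_0(u) - 168·L_1(u) - 356·L_2(u) - 650·L_3(u).
Expanding and collecting terms gives f(u) = -4u^3 - 5u^2 - 5u.
Check: f(5) = -650. ✓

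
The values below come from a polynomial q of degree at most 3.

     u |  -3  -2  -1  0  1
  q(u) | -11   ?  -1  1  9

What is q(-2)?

The 4 known points determine the degree-3 polynomial uniquely.
Write q(u) = au^3 + bu^2 + cu + d. Substituting each data point gives a linear system:
  -27a + 9b - 3c + d = -11
  -a + b - c + d = -1
  d = 1
  a + b + c + d = 9
Solving the system yields a = 1, b = 3, c = 4, d = 1.
So q(u) = u^3 + 3u^2 + 4u + 1.
Then q(-2) = -3.

-3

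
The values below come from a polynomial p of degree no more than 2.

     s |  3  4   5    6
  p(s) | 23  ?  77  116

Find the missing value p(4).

46

The 3 known points determine the degree-2 polynomial uniquely.
Write p(s) = as^2 + bs + c. Substituting each data point gives a linear system:
  9a + 3b + c = 23
  25a + 5b + c = 77
  36a + 6b + c = 116
Solving the system yields a = 4, b = -5, c = 2.
So p(s) = 4s² - 5s + 2.
Then p(4) = 46.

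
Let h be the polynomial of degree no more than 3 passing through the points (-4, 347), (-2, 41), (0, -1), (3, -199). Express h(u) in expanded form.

Using the Lagrange interpolation formula with nodes -4, -2, 0, 3:
  L_0(u) = (u + 2)u(u - 3) / -56
  L_1(u) = (u + 4)u(u - 3) / 20
  L_2(u) = (u + 4)(u + 2)(u - 3) / -24
  L_3(u) = (u + 4)(u + 2)u / 105
Then h(u) = 347·L_0(u) + 41·L_1(u) - 1·L_2(u) - 199·L_3(u).
Expanding and collecting terms gives h(u) = -6u^3 - 3u^2 - 3u - 1.
Check: h(-4) = 347. ✓

h(u) = -6u^3 - 3u^2 - 3u - 1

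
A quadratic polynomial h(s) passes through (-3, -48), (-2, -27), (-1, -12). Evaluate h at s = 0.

-3

Using the Lagrange interpolation formula with nodes -3, -2, -1:
  L_0(s) = (s + 2)(s + 1) / 2
  L_1(s) = (s + 3)(s + 1) / -1
  L_2(s) = (s + 3)(s + 2) / 2
Then h(s) = -48·L_0(s) - 27·L_1(s) - 12·L_2(s).
Expanding and collecting terms gives h(s) = -3s^2 + 6s - 3.
Evaluating at s = 0: h(0) = -3.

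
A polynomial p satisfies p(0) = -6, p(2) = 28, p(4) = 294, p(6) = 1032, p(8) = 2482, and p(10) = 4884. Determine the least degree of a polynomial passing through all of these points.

3

Forward differences of the values at s = 0, 2, 4, 6, 8, 10:
  p  : -6  28  294  1032  2482  4884
  Δ  : 34  266  738  1450  2402
  Δ^2: 232  472  712  952
  Δ^3: 240  240  240
  Δ^4: 0  0
  Δ^5: 0
The third differences are constant (240) and nonzero, while all higher differences vanish, so the minimal degree is 3.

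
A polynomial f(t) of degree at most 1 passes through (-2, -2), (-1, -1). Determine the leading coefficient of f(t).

1

Write f(t) = at + b. Substituting each data point gives a linear system:
  -2a + b = -2
  -a + b = -1
Solving the system yields a = 1, b = 0.
So f(t) = t.
The leading coefficient is 1.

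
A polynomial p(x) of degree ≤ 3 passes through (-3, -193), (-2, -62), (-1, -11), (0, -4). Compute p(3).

Forward differences of the values at x = -3, -2, -1, 0:
  p  : -193  -62  -11  -4
  Δ  : 131  51  7
  Δ^2: -80  -44
  Δ^3: 36
The third differences are constant, confirming degree 3.
Interpolating (Newton forward form) and evaluating at x = 3 gives p(3) = 113.

113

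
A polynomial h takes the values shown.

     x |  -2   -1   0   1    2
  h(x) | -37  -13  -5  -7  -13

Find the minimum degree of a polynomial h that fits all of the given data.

3

Forward differences of the values at x = -2, -1, 0, 1, 2:
  h  : -37  -13  -5  -7  -13
  Δ  : 24  8  -2  -6
  Δ^2: -16  -10  -4
  Δ^3: 6  6
  Δ^4: 0
The third differences are constant (6) and nonzero, while all higher differences vanish, so the minimal degree is 3.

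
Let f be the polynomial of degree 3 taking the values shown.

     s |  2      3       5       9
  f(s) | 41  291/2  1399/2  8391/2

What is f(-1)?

Write f(s) = as^3 + bs^2 + cs + d. Substituting each data point gives a linear system:
  8a + 4b + 2c + d = 41
  27a + 9b + 3c + d = 291/2
  125a + 25b + 5c + d = 1399/2
  729a + 81b + 9c + d = 8391/2
Solving the system yields a = 6, b = -5/2, c = 3, d = -3.
So f(s) = 6s^3 - (5/2)s^2 + 3s - 3.
Then f(-1) = -29/2.

-29/2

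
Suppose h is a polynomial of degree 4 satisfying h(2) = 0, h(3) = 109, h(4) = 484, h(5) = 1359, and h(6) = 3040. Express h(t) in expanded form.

Using the Lagrange interpolation formula with nodes 2, 3, 4, 5, 6:
  L_0(t) = (t - 3)(t - 4)(t - 5)(t - 6) / 24
  L_1(t) = (t - 2)(t - 4)(t - 5)(t - 6) / -6
  L_2(t) = (t - 2)(t - 3)(t - 5)(t - 6) / 4
  L_3(t) = (t - 2)(t - 3)(t - 4)(t - 6) / -6
  L_4(t) = (t - 2)(t - 3)(t - 4)(t - 5) / 24
Then h(t) = 0·L_0(t) + 109·L_1(t) + 484·L_2(t) + 1359·L_3(t) + 3040·L_4(t).
Expanding and collecting terms gives h(t) = 3t^4 - 3t^3 - 5t^2 - 4t + 4.
Check: h(2) = 0. ✓

h(t) = 3t^4 - 3t^3 - 5t^2 - 4t + 4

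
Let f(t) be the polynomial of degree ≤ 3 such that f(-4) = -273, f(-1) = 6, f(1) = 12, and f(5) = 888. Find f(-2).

Write f(t) = at^3 + bt^2 + ct + d. Substituting each data point gives a linear system:
  -64a + 16b - 4c + d = -273
  -a + b - c + d = 6
  a + b + c + d = 12
  125a + 25b + 5c + d = 888
Solving the system yields a = 6, b = 6, c = -3, d = 3.
So f(t) = 6t^3 + 6t^2 - 3t + 3.
Then f(-2) = -15.

-15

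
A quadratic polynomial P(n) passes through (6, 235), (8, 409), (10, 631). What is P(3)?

64

Write P(n) = an^2 + bn + c. Substituting each data point gives a linear system:
  36a + 6b + c = 235
  64a + 8b + c = 409
  100a + 10b + c = 631
Solving the system yields a = 6, b = 3, c = 1.
So P(n) = 6n² + 3n + 1.
Then P(3) = 64.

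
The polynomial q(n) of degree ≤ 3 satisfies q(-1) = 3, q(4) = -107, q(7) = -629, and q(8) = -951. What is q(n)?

q(n) = -2n^3 + n^2 + n + 1

Write q(n) = an^3 + bn^2 + cn + d. Substituting each data point gives a linear system:
  -a + b - c + d = 3
  64a + 16b + 4c + d = -107
  343a + 49b + 7c + d = -629
  512a + 64b + 8c + d = -951
Solving the system yields a = -2, b = 1, c = 1, d = 1.
So q(n) = -2n^3 + n^2 + n + 1.
Check: q(4) = -107. ✓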